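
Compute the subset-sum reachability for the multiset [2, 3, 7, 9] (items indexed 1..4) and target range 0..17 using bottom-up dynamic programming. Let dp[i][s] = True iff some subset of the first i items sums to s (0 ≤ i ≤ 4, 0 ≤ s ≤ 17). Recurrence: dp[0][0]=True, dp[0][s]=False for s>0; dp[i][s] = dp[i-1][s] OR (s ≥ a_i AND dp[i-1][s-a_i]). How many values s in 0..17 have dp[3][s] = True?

i\s   0   1   2   3   4   5   6   7   8   9  10  11  12  13  14  15  16  17
  0   T   F   F   F   F   F   F   F   F   F   F   F   F   F   F   F   F   F
  1   T   F   T   F   F   F   F   F   F   F   F   F   F   F   F   F   F   F
  2   T   F   T   T   F   T   F   F   F   F   F   F   F   F   F   F   F   F
  3   T   F   T   T   F   T   F   T   F   T   T   F   T   F   F   F   F   F
  4   T   F   T   T   F   T   F   T   F   T   T   T   T   F   T   F   T   F

8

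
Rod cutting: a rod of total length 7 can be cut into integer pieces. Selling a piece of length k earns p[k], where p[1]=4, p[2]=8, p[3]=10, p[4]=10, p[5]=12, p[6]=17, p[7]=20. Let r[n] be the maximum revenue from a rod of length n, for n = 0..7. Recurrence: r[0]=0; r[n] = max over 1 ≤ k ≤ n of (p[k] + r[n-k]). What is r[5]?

20

   n    0    1    2    3    4    5    6    7
r[n]    0    4    8   12   16   20   24   28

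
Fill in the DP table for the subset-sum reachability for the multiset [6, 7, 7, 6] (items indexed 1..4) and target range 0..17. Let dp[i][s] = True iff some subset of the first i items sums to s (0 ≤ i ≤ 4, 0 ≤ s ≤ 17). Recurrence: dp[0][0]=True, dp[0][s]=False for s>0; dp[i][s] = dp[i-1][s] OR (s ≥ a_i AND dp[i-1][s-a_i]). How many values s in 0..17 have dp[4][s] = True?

i\s   0   1   2   3   4   5   6   7   8   9  10  11  12  13  14  15  16  17
  0   T   F   F   F   F   F   F   F   F   F   F   F   F   F   F   F   F   F
  1   T   F   F   F   F   F   T   F   F   F   F   F   F   F   F   F   F   F
  2   T   F   F   F   F   F   T   T   F   F   F   F   F   T   F   F   F   F
  3   T   F   F   F   F   F   T   T   F   F   F   F   F   T   T   F   F   F
  4   T   F   F   F   F   F   T   T   F   F   F   F   T   T   T   F   F   F

6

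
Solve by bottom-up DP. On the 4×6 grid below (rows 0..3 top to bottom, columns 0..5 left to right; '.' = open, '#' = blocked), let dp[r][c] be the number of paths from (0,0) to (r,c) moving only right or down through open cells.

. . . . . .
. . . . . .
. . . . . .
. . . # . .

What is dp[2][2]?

6

r\c   0   1   2   3   4   5
  0   1   1   1   1   1   1
  1   1   2   3   4   5   6
  2   1   3   6  10  15  21
  3   1   4  10   0  15  36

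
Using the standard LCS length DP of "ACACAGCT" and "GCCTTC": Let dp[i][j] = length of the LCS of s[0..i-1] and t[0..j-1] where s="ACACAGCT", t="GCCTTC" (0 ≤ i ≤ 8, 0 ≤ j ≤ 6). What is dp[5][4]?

   ''  G  C  C  T  T  C
''  0  0  0  0  0  0  0
 A  0  0  0  0  0  0  0
 C  0  0  1  1  1  1  1
 A  0  0  1  1  1  1  1
 C  0  0  1  2  2  2  2
 A  0  0  1  2  2  2  2
 G  0  1  1  2  2  2  2
 C  0  1  2  2  2  2  3
 T  0  1  2  2  3  3  3

2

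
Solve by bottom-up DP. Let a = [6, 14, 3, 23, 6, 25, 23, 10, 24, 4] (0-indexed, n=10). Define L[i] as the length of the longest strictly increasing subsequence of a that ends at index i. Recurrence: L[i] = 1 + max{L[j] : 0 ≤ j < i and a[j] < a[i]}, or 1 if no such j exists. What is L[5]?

4

   i    0    1    2    3    4    5    6    7    8    9
a[i]    6   14    3   23    6   25   23   10   24    4
L[i]    1    2    1    3    2    4    3    3    4    2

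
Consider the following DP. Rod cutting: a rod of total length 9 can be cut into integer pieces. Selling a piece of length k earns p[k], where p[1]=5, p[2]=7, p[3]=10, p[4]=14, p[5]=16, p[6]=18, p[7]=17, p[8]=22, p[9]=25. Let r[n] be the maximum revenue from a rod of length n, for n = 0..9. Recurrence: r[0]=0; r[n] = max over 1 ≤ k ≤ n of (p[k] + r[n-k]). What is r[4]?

20

   n    0    1    2    3    4    5    6    7    8    9
r[n]    0    5   10   15   20   25   30   35   40   45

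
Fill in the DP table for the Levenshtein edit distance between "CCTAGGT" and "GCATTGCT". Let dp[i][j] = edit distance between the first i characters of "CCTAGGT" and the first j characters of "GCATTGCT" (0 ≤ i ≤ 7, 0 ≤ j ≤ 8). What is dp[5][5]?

4

   ''  G  C  A  T  T  G  C  T
''  0  1  2  3  4  5  6  7  8
 C  1  1  1  2  3  4  5  6  7
 C  2  2  1  2  3  4  5  5  6
 T  3  3  2  2  2  3  4  5  5
 A  4  4  3  2  3  3  4  5  6
 G  5  4  4  3  3  4  3  4  5
 G  6  5  5  4  4  4  4  4  5
 T  7  6  6  5  4  4  5  5  4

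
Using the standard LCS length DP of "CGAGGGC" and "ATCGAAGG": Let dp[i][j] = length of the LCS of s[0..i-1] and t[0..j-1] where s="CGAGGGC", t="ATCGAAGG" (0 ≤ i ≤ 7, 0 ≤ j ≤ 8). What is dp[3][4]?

2

   ''  A  T  C  G  A  A  G  G
''  0  0  0  0  0  0  0  0  0
 C  0  0  0  1  1  1  1  1  1
 G  0  0  0  1  2  2  2  2  2
 A  0  1  1  1  2  3  3  3  3
 G  0  1  1  1  2  3  3  4  4
 G  0  1  1  1  2  3  3  4  5
 G  0  1  1  1  2  3  3  4  5
 C  0  1  1  2  2  3  3  4  5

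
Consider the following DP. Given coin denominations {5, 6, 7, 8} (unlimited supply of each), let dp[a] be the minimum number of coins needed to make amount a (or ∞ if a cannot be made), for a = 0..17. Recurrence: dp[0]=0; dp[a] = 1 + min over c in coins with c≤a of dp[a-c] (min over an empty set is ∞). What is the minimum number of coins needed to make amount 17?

 a  0  1  2  3  4  5  6  7  8  9 10 11 12 13 14 15 16 17
dp  0  -  -  -  -  1  1  1  1  -  2  2  2  2  2  2  2  3
(- denotes ∞ / unreachable)

3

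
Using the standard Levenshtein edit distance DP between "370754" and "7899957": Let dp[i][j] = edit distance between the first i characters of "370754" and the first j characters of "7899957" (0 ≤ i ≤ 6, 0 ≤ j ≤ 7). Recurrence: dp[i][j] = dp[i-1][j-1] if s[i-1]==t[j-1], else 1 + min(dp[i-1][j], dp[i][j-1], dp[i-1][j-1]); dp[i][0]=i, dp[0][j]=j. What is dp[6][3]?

5

   ''  7  8  9  9  9  5  7
''  0  1  2  3  4  5  6  7
 3  1  1  2  3  4  5  6  7
 7  2  1  2  3  4  5  6  6
 0  3  2  2  3  4  5  6  7
 7  4  3  3  3  4  5  6  6
 5  5  4  4  4  4  5  5  6
 4  6  5  5  5  5  5  6  6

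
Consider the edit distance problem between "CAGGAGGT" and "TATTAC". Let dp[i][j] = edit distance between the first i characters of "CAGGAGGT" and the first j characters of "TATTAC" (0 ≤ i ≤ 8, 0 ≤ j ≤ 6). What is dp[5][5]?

   ''  T  A  T  T  A  C
''  0  1  2  3  4  5  6
 C  1  1  2  3  4  5  5
 A  2  2  1  2  3  4  5
 G  3  3  2  2  3  4  5
 G  4  4  3  3  3  4  5
 A  5  5  4  4  4  3  4
 G  6  6  5  5  5  4  4
 G  7  7  6  6  6  5  5
 T  8  7  7  6  6  6  6

3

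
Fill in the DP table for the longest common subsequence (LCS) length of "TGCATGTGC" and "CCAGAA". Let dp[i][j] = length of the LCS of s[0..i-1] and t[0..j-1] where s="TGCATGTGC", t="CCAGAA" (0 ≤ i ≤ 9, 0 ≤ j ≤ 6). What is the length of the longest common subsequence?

   ''  C  C  A  G  A  A
''  0  0  0  0  0  0  0
 T  0  0  0  0  0  0  0
 G  0  0  0  0  1  1  1
 C  0  1  1  1  1  1  1
 A  0  1  1  2  2  2  2
 T  0  1  1  2  2  2  2
 G  0  1  1  2  3  3  3
 T  0  1  1  2  3  3  3
 G  0  1  1  2  3  3  3
 C  0  1  2  2  3  3  3

3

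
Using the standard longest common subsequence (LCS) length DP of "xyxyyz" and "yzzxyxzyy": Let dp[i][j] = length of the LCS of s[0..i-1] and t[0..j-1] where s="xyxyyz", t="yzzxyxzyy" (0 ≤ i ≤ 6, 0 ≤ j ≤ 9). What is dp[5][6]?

   ''  y  z  z  x  y  x  z  y  y
''  0  0  0  0  0  0  0  0  0  0
 x  0  0  0  0  1  1  1  1  1  1
 y  0  1  1  1  1  2  2  2  2  2
 x  0  1  1  1  2  2  3  3  3  3
 y  0  1  1  1  2  3  3  3  4  4
 y  0  1  1  1  2  3  3  3  4  5
 z  0  1  2  2  2  3  3  4  4  5

3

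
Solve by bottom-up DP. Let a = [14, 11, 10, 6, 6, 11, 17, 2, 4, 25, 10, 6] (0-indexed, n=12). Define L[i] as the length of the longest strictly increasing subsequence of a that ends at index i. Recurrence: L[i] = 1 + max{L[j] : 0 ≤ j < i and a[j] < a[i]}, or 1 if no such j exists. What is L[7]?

   i    0    1    2    3    4    5    6    7    8    9   10   11
a[i]   14   11   10    6    6   11   17    2    4   25   10    6
L[i]    1    1    1    1    1    2    3    1    2    4    3    3

1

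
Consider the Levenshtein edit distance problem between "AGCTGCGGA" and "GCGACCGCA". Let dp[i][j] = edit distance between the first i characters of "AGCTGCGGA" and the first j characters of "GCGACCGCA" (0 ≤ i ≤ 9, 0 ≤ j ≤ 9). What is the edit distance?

5

   ''  G  C  G  A  C  C  G  C  A
''  0  1  2  3  4  5  6  7  8  9
 A  1  1  2  3  3  4  5  6  7  8
 G  2  1  2  2  3  4  5  5  6  7
 C  3  2  1  2  3  3  4  5  5  6
 T  4  3  2  2  3  4  4  5  6  6
 G  5  4  3  2  3  4  5  4  5  6
 C  6  5  4  3  3  3  4  5  4  5
 G  7  6  5  4  4  4  4  4  5  5
 G  8  7  6  5  5  5  5  4  5  6
 A  9  8  7  6  5  6  6  5  5  5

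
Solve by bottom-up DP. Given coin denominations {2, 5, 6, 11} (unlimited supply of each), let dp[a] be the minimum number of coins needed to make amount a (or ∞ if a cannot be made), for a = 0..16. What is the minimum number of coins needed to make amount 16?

 a  0  1  2  3  4  5  6  7  8  9 10 11 12 13 14 15 16
dp  0  -  1  -  2  1  1  2  2  3  2  1  2  2  3  3  2
(- denotes ∞ / unreachable)

2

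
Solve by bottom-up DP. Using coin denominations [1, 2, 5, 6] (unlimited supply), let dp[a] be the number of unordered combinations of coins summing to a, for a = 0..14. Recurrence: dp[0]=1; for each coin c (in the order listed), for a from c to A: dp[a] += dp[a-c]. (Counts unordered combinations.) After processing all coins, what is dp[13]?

21

after  coin     0     1     2     3     4     5     6     7     8     9    10    11    12    13    14
          1     1     1     1     1     1     1     1     1     1     1     1     1     1     1     1
          2     1     1     2     2     3     3     4     4     5     5     6     6     7     7     8
          5     1     1     2     2     3     4     5     6     7     8    10    11    13    14    16
          6     1     1     2     2     3     4     6     7     9    10    13    15    19    21    25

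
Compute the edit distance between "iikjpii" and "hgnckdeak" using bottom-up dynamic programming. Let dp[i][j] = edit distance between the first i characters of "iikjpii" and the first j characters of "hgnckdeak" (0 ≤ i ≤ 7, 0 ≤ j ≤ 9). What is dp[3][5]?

   ''  h  g  n  c  k  d  e  a  k
''  0  1  2  3  4  5  6  7  8  9
 i  1  1  2  3  4  5  6  7  8  9
 i  2  2  2  3  4  5  6  7  8  9
 k  3  3  3  3  4  4  5  6  7  8
 j  4  4  4  4  4  5  5  6  7  8
 p  5  5  5  5  5  5  6  6  7  8
 i  6  6  6  6  6  6  6  7  7  8
 i  7  7  7  7  7  7  7  7  8  8

4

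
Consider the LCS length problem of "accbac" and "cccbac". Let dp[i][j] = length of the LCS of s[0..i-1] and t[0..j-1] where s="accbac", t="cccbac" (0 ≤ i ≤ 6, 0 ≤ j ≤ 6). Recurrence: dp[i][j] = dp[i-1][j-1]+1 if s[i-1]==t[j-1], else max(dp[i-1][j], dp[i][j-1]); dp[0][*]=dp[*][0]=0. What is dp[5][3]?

2

   ''  c  c  c  b  a  c
''  0  0  0  0  0  0  0
 a  0  0  0  0  0  1  1
 c  0  1  1  1  1  1  2
 c  0  1  2  2  2  2  2
 b  0  1  2  2  3  3  3
 a  0  1  2  2  3  4  4
 c  0  1  2  3  3  4  5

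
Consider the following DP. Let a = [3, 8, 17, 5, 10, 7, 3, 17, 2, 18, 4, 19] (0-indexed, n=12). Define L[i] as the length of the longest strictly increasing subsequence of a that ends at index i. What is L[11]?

   i    0    1    2    3    4    5    6    7    8    9   10   11
a[i]    3    8   17    5   10    7    3   17    2   18    4   19
L[i]    1    2    3    2    3    3    1    4    1    5    2    6

6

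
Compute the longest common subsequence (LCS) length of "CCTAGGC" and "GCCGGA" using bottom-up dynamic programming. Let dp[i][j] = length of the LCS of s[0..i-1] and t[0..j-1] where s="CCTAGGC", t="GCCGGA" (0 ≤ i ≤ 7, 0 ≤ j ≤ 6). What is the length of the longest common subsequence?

4

   ''  G  C  C  G  G  A
''  0  0  0  0  0  0  0
 C  0  0  1  1  1  1  1
 C  0  0  1  2  2  2  2
 T  0  0  1  2  2  2  2
 A  0  0  1  2  2  2  3
 G  0  1  1  2  3  3  3
 G  0  1  1  2  3  4  4
 C  0  1  2  2  3  4  4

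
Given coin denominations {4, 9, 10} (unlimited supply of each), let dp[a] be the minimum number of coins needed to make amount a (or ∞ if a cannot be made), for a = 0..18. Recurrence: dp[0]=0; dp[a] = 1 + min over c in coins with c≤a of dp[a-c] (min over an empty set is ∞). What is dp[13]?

2

 a  0  1  2  3  4  5  6  7  8  9 10 11 12 13 14 15 16 17 18
dp  0  -  -  -  1  -  -  -  2  1  1  -  3  2  2  -  4  3  2
(- denotes ∞ / unreachable)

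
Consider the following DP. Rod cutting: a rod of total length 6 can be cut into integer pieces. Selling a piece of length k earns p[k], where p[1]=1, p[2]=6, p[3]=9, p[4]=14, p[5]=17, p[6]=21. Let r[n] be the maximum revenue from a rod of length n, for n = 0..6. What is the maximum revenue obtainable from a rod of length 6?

   n    0    1    2    3    4    5    6
r[n]    0    1    6    9   14   17   21

21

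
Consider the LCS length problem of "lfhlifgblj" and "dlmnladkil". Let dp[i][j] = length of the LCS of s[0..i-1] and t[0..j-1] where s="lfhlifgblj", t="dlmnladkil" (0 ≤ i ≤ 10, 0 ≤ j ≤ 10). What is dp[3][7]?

1

   ''  d  l  m  n  l  a  d  k  i  l
''  0  0  0  0  0  0  0  0  0  0  0
 l  0  0  1  1  1  1  1  1  1  1  1
 f  0  0  1  1  1  1  1  1  1  1  1
 h  0  0  1  1  1  1  1  1  1  1  1
 l  0  0  1  1  1  2  2  2  2  2  2
 i  0  0  1  1  1  2  2  2  2  3  3
 f  0  0  1  1  1  2  2  2  2  3  3
 g  0  0  1  1  1  2  2  2  2  3  3
 b  0  0  1  1  1  2  2  2  2  3  3
 l  0  0  1  1  1  2  2  2  2  3  4
 j  0  0  1  1  1  2  2  2  2  3  4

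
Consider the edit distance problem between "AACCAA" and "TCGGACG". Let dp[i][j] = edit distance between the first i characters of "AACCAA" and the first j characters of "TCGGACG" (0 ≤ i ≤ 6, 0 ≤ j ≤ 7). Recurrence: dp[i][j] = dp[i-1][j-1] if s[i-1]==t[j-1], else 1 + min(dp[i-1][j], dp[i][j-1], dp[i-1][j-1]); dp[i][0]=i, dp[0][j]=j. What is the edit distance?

6

   ''  T  C  G  G  A  C  G
''  0  1  2  3  4  5  6  7
 A  1  1  2  3  4  4  5  6
 A  2  2  2  3  4  4  5  6
 C  3  3  2  3  4  5  4  5
 C  4  4  3  3  4  5  5  5
 A  5  5  4  4  4  4  5  6
 A  6  6  5  5  5  4  5  6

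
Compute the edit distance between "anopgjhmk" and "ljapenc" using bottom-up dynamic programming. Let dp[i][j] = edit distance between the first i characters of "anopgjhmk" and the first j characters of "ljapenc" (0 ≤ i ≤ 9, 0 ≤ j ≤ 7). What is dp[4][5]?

4

   ''  l  j  a  p  e  n  c
''  0  1  2  3  4  5  6  7
 a  1  1  2  2  3  4  5  6
 n  2  2  2  3  3  4  4  5
 o  3  3  3  3  4  4  5  5
 p  4  4  4  4  3  4  5  6
 g  5  5  5  5  4  4  5  6
 j  6  6  5  6  5  5  5  6
 h  7  7  6  6  6  6  6  6
 m  8  8  7  7  7  7  7  7
 k  9  9  8  8  8  8  8  8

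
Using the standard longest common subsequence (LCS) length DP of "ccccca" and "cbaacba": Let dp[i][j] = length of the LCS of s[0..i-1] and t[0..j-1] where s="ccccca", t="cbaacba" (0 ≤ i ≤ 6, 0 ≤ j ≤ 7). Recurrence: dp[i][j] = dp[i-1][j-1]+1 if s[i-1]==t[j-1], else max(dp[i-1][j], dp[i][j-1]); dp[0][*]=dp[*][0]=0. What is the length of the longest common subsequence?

3

   ''  c  b  a  a  c  b  a
''  0  0  0  0  0  0  0  0
 c  0  1  1  1  1  1  1  1
 c  0  1  1  1  1  2  2  2
 c  0  1  1  1  1  2  2  2
 c  0  1  1  1  1  2  2  2
 c  0  1  1  1  1  2  2  2
 a  0  1  1  2  2  2  2  3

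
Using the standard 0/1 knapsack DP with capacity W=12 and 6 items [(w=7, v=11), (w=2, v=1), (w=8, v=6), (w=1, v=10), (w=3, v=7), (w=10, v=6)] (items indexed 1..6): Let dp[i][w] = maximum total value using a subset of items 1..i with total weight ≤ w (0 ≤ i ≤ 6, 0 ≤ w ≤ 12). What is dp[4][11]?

i\w   0   1   2   3   4   5   6   7   8   9  10  11  12
  0   0   0   0   0   0   0   0   0   0   0   0   0   0
  1   0   0   0   0   0   0   0  11  11  11  11  11  11
  2   0   0   1   1   1   1   1  11  11  12  12  12  12
  3   0   0   1   1   1   1   1  11  11  12  12  12  12
  4   0  10  10  11  11  11  11  11  21  21  22  22  22
  5   0  10  10  11  17  17  18  18  21  21  22  28  28
  6   0  10  10  11  17  17  18  18  21  21  22  28  28

22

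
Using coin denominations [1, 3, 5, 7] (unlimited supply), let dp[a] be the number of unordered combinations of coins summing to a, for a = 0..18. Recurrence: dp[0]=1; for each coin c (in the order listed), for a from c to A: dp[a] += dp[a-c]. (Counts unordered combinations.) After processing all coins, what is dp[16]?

21

after  coin     0     1     2     3     4     5     6     7     8     9    10    11    12    13    14    15    16    17    18
          1     1     1     1     1     1     1     1     1     1     1     1     1     1     1     1     1     1     1     1
          3     1     1     1     2     2     2     3     3     3     4     4     4     5     5     5     6     6     6     7
          5     1     1     1     2     2     3     4     4     5     6     7     8     9    10    11    13    14    15    17
          7     1     1     1     2     2     3     4     5     6     7     9    10    12    14    16    19    21    24    27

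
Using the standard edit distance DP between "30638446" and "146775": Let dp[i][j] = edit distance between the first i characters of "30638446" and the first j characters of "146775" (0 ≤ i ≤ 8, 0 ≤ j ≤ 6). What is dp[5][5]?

   ''  1  4  6  7  7  5
''  0  1  2  3  4  5  6
 3  1  1  2  3  4  5  6
 0  2  2  2  3  4  5  6
 6  3  3  3  2  3  4  5
 3  4  4  4  3  3  4  5
 8  5  5  5  4  4  4  5
 4  6  6  5  5  5  5  5
 4  7  7  6  6  6  6  6
 6  8  8  7  6  7  7  7

4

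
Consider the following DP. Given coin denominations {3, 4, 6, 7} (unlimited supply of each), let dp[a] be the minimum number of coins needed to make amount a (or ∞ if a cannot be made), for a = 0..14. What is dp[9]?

2

 a  0  1  2  3  4  5  6  7  8  9 10 11 12 13 14
dp  0  -  -  1  1  -  1  1  2  2  2  2  2  2  2
(- denotes ∞ / unreachable)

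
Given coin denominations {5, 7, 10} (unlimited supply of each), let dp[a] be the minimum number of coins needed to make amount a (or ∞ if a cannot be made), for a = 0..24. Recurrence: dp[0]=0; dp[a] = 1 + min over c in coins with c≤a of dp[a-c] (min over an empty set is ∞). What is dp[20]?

2

 a  0  1  2  3  4  5  6  7  8  9 10 11 12 13 14 15 16 17 18 19 20 21 22 23 24
dp  0  -  -  -  -  1  -  1  -  -  1  -  2  -  2  2  -  2  -  3  2  3  3  -  3
(- denotes ∞ / unreachable)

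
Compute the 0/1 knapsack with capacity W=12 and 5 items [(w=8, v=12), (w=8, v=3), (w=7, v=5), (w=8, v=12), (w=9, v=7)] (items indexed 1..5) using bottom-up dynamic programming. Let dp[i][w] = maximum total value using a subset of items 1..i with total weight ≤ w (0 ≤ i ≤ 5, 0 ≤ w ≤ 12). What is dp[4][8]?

12

i\w   0   1   2   3   4   5   6   7   8   9  10  11  12
  0   0   0   0   0   0   0   0   0   0   0   0   0   0
  1   0   0   0   0   0   0   0   0  12  12  12  12  12
  2   0   0   0   0   0   0   0   0  12  12  12  12  12
  3   0   0   0   0   0   0   0   5  12  12  12  12  12
  4   0   0   0   0   0   0   0   5  12  12  12  12  12
  5   0   0   0   0   0   0   0   5  12  12  12  12  12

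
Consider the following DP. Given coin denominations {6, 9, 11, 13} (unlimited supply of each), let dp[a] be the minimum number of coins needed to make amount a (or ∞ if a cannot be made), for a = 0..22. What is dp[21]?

3

 a  0  1  2  3  4  5  6  7  8  9 10 11 12 13 14 15 16 17 18 19 20 21 22
dp  0  -  -  -  -  -  1  -  -  1  -  1  2  1  -  2  -  2  2  2  2  3  2
(- denotes ∞ / unreachable)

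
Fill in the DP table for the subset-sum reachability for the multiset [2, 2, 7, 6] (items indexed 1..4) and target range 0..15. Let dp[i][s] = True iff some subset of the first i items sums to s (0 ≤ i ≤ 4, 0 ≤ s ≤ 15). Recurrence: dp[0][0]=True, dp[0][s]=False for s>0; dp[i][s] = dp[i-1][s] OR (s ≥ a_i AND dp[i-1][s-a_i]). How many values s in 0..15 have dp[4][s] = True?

i\s   0   1   2   3   4   5   6   7   8   9  10  11  12  13  14  15
  0   T   F   F   F   F   F   F   F   F   F   F   F   F   F   F   F
  1   T   F   T   F   F   F   F   F   F   F   F   F   F   F   F   F
  2   T   F   T   F   T   F   F   F   F   F   F   F   F   F   F   F
  3   T   F   T   F   T   F   F   T   F   T   F   T   F   F   F   F
  4   T   F   T   F   T   F   T   T   T   T   T   T   F   T   F   T

11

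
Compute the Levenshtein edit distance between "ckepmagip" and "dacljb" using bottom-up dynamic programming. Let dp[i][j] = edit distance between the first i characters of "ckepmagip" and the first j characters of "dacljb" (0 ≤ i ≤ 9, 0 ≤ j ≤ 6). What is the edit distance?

9

   ''  d  a  c  l  j  b
''  0  1  2  3  4  5  6
 c  1  1  2  2  3  4  5
 k  2  2  2  3  3  4  5
 e  3  3  3  3  4  4  5
 p  4  4  4  4  4  5  5
 m  5  5  5  5  5  5  6
 a  6  6  5  6  6  6  6
 g  7  7  6  6  7  7  7
 i  8  8  7  7  7  8  8
 p  9  9  8  8  8  8  9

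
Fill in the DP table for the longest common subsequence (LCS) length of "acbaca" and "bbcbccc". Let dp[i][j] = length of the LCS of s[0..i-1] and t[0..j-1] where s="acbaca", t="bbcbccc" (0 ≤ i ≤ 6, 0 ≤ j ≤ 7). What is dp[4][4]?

   ''  b  b  c  b  c  c  c
''  0  0  0  0  0  0  0  0
 a  0  0  0  0  0  0  0  0
 c  0  0  0  1  1  1  1  1
 b  0  1  1  1  2  2  2  2
 a  0  1  1  1  2  2  2  2
 c  0  1  1  2  2  3  3  3
 a  0  1  1  2  2  3  3  3

2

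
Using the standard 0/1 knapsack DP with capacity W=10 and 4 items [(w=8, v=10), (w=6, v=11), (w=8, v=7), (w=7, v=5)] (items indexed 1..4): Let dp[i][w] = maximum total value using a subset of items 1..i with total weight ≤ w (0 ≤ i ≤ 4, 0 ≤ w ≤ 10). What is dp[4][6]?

11

i\w   0   1   2   3   4   5   6   7   8   9  10
  0   0   0   0   0   0   0   0   0   0   0   0
  1   0   0   0   0   0   0   0   0  10  10  10
  2   0   0   0   0   0   0  11  11  11  11  11
  3   0   0   0   0   0   0  11  11  11  11  11
  4   0   0   0   0   0   0  11  11  11  11  11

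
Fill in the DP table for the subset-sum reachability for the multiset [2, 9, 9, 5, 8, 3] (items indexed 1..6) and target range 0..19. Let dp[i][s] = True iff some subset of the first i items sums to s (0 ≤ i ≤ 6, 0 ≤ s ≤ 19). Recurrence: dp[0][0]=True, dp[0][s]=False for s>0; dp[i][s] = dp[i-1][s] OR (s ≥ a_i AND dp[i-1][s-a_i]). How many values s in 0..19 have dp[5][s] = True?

i\s   0   1   2   3   4   5   6   7   8   9  10  11  12  13  14  15  16  17  18  19
  0   T   F   F   F   F   F   F   F   F   F   F   F   F   F   F   F   F   F   F   F
  1   T   F   T   F   F   F   F   F   F   F   F   F   F   F   F   F   F   F   F   F
  2   T   F   T   F   F   F   F   F   F   T   F   T   F   F   F   F   F   F   F   F
  3   T   F   T   F   F   F   F   F   F   T   F   T   F   F   F   F   F   F   T   F
  4   T   F   T   F   F   T   F   T   F   T   F   T   F   F   T   F   T   F   T   F
  5   T   F   T   F   F   T   F   T   T   T   T   T   F   T   T   T   T   T   T   T
  6   T   F   T   T   F   T   F   T   T   T   T   T   T   T   T   T   T   T   T   T

15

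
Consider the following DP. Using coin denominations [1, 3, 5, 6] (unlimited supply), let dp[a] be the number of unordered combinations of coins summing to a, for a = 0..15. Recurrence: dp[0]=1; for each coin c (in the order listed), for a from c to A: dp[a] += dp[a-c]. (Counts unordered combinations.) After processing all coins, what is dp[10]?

9

after  coin     0     1     2     3     4     5     6     7     8     9    10    11    12    13    14    15
          1     1     1     1     1     1     1     1     1     1     1     1     1     1     1     1     1
          3     1     1     1     2     2     2     3     3     3     4     4     4     5     5     5     6
          5     1     1     1     2     2     3     4     4     5     6     7     8     9    10    11    13
          6     1     1     1     2     2     3     5     5     6     8     9    11    14    15    17    21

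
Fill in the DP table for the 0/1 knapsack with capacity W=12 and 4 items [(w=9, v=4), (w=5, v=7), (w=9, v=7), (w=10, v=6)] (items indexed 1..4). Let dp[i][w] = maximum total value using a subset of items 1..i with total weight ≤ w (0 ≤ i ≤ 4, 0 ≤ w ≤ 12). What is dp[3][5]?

i\w   0   1   2   3   4   5   6   7   8   9  10  11  12
  0   0   0   0   0   0   0   0   0   0   0   0   0   0
  1   0   0   0   0   0   0   0   0   0   4   4   4   4
  2   0   0   0   0   0   7   7   7   7   7   7   7   7
  3   0   0   0   0   0   7   7   7   7   7   7   7   7
  4   0   0   0   0   0   7   7   7   7   7   7   7   7

7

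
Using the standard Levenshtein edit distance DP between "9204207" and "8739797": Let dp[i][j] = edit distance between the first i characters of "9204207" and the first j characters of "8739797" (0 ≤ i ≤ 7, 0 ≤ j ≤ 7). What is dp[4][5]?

5

   ''  8  7  3  9  7  9  7
''  0  1  2  3  4  5  6  7
 9  1  1  2  3  3  4  5  6
 2  2  2  2  3  4  4  5  6
 0  3  3  3  3  4  5  5  6
 4  4  4  4  4  4  5  6  6
 2  5  5  5  5  5  5  6  7
 0  6  6  6  6  6  6  6  7
 7  7  7  6  7  7  6  7  6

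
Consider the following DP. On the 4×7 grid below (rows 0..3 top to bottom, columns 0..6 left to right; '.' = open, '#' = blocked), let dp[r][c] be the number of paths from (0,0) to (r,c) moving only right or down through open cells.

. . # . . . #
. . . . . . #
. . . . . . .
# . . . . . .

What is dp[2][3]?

r\c   0   1   2   3   4   5   6
  0   1   1   0   0   0   0   0
  1   1   2   2   2   2   2   0
  2   1   3   5   7   9  11  11
  3   0   3   8  15  24  35  46

7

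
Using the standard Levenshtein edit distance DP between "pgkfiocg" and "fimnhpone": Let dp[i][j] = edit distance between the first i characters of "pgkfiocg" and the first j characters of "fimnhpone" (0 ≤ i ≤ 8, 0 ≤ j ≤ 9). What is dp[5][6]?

   ''  f  i  m  n  h  p  o  n  e
''  0  1  2  3  4  5  6  7  8  9
 p  1  1  2  3  4  5  5  6  7  8
 g  2  2  2  3  4  5  6  6  7  8
 k  3  3  3  3  4  5  6  7  7  8
 f  4  3  4  4  4  5  6  7  8  8
 i  5  4  3  4  5  5  6  7  8  9
 o  6  5  4  4  5  6  6  6  7  8
 c  7  6  5  5  5  6  7  7  7  8
 g  8  7  6  6  6  6  7  8  8  8

6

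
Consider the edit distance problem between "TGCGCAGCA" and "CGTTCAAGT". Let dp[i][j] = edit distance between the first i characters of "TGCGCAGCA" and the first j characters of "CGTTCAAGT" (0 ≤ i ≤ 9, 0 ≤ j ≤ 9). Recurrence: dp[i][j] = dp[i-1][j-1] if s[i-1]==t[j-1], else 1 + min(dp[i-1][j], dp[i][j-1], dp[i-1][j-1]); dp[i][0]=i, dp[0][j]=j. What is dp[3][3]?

2

   ''  C  G  T  T  C  A  A  G  T
''  0  1  2  3  4  5  6  7  8  9
 T  1  1  2  2  3  4  5  6  7  8
 G  2  2  1  2  3  4  5  6  6  7
 C  3  2  2  2  3  3  4  5  6  7
 G  4  3  2  3  3  4  4  5  5  6
 C  5  4  3  3  4  3  4  5  6  6
 A  6  5  4  4  4  4  3  4  5  6
 G  7  6  5  5  5  5  4  4  4  5
 C  8  7  6  6  6  5  5  5  5  5
 A  9  8  7  7  7  6  5  5  6  6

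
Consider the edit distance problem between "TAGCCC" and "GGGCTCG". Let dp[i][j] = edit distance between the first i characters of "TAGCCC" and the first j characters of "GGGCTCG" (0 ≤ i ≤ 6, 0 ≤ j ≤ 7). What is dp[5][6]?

   ''  G  G  G  C  T  C  G
''  0  1  2  3  4  5  6  7
 T  1  1  2  3  4  4  5  6
 A  2  2  2  3  4  5  5  6
 G  3  2  2  2  3  4  5  5
 C  4  3  3  3  2  3  4  5
 C  5  4  4  4  3  3  3  4
 C  6  5  5  5  4  4  3  4

3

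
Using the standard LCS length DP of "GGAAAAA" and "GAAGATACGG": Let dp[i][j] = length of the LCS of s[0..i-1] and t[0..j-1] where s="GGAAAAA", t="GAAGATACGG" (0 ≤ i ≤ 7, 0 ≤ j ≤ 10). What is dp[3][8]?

   ''  G  A  A  G  A  T  A  C  G  G
''  0  0  0  0  0  0  0  0  0  0  0
 G  0  1  1  1  1  1  1  1  1  1  1
 G  0  1  1  1  2  2  2  2  2  2  2
 A  0  1  2  2  2  3  3  3  3  3  3
 A  0  1  2  3  3  3  3  4  4  4  4
 A  0  1  2  3  3  4  4  4  4  4  4
 A  0  1  2  3  3  4  4  5  5  5  5
 A  0  1  2  3  3  4  4  5  5  5  5

3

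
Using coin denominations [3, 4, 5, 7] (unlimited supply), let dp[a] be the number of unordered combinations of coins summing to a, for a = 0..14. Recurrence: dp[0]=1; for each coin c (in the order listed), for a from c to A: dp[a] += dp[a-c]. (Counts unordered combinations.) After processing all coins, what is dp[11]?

3

after  coin     0     1     2     3     4     5     6     7     8     9    10    11    12    13    14
          3     1     0     0     1     0     0     1     0     0     1     0     0     1     0     0
          4     1     0     0     1     1     0     1     1     1     1     1     1     2     1     1
          5     1     0     0     1     1     1     1     1     2     2     2     2     3     3     3
          7     1     0     0     1     1     1     1     2     2     2     3     3     4     4     5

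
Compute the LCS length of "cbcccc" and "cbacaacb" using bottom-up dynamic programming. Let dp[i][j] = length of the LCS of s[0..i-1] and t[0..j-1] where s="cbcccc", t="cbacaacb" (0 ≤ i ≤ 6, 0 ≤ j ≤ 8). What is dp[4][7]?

4

   ''  c  b  a  c  a  a  c  b
''  0  0  0  0  0  0  0  0  0
 c  0  1  1  1  1  1  1  1  1
 b  0  1  2  2  2  2  2  2  2
 c  0  1  2  2  3  3  3  3  3
 c  0  1  2  2  3  3  3  4  4
 c  0  1  2  2  3  3  3  4  4
 c  0  1  2  2  3  3  3  4  4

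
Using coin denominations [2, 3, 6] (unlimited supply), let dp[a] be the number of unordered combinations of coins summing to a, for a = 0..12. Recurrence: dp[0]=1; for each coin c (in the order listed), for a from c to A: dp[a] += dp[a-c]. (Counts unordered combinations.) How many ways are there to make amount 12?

after  coin     0     1     2     3     4     5     6     7     8     9    10    11    12
          2     1     0     1     0     1     0     1     0     1     0     1     0     1
          3     1     0     1     1     1     1     2     1     2     2     2     2     3
          6     1     0     1     1     1     1     3     1     3     3     3     3     6

6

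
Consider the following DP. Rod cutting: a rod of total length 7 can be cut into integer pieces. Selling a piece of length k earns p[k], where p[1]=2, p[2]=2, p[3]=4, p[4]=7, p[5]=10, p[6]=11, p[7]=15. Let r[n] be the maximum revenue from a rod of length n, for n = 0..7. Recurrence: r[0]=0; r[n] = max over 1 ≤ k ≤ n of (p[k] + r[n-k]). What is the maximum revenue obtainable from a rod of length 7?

   n    0    1    2    3    4    5    6    7
r[n]    0    2    4    6    8   10   12   15

15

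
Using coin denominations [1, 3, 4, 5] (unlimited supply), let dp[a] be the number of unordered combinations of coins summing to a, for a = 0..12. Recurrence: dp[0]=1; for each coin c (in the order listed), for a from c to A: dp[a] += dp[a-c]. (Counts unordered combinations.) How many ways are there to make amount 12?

after  coin     0     1     2     3     4     5     6     7     8     9    10    11    12
          1     1     1     1     1     1     1     1     1     1     1     1     1     1
          3     1     1     1     2     2     2     3     3     3     4     4     4     5
          4     1     1     1     2     3     3     4     5     6     7     8     9    11
          5     1     1     1     2     3     4     5     6     8    10    12    14    17

17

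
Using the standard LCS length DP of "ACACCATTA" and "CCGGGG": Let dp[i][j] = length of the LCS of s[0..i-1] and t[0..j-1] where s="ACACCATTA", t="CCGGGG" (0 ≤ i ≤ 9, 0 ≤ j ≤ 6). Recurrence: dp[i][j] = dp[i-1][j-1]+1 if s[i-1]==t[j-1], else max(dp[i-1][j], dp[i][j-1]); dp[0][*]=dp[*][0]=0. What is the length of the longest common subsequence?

   ''  C  C  G  G  G  G
''  0  0  0  0  0  0  0
 A  0  0  0  0  0  0  0
 C  0  1  1  1  1  1  1
 A  0  1  1  1  1  1  1
 C  0  1  2  2  2  2  2
 C  0  1  2  2  2  2  2
 A  0  1  2  2  2  2  2
 T  0  1  2  2  2  2  2
 T  0  1  2  2  2  2  2
 A  0  1  2  2  2  2  2

2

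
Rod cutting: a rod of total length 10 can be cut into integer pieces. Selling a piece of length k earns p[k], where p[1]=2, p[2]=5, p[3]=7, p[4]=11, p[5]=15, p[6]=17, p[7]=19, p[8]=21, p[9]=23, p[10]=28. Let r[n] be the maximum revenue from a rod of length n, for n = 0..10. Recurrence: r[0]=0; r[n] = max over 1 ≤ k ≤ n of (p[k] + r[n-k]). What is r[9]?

   n    0    1    2    3    4    5    6    7    8    9   10
r[n]    0    2    5    7   11   15   17   20   22   26   30

26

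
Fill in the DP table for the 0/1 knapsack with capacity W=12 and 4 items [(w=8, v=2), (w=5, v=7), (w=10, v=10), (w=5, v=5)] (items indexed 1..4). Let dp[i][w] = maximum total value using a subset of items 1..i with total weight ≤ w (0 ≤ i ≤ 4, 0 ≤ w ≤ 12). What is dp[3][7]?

7

i\w   0   1   2   3   4   5   6   7   8   9  10  11  12
  0   0   0   0   0   0   0   0   0   0   0   0   0   0
  1   0   0   0   0   0   0   0   0   2   2   2   2   2
  2   0   0   0   0   0   7   7   7   7   7   7   7   7
  3   0   0   0   0   0   7   7   7   7   7  10  10  10
  4   0   0   0   0   0   7   7   7   7   7  12  12  12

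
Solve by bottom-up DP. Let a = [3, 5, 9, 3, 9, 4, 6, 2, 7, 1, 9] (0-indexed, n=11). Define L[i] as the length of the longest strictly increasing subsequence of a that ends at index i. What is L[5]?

   i    0    1    2    3    4    5    6    7    8    9   10
a[i]    3    5    9    3    9    4    6    2    7    1    9
L[i]    1    2    3    1    3    2    3    1    4    1    5

2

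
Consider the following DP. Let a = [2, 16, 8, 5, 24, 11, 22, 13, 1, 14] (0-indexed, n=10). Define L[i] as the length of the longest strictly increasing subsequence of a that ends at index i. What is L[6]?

4

   i    0    1    2    3    4    5    6    7    8    9
a[i]    2   16    8    5   24   11   22   13    1   14
L[i]    1    2    2    2    3    3    4    4    1    5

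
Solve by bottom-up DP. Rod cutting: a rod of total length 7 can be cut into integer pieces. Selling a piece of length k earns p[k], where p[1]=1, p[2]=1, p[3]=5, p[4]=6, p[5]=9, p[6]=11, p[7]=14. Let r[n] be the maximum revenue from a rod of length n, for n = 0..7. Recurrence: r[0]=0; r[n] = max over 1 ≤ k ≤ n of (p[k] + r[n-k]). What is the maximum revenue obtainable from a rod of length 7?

   n    0    1    2    3    4    5    6    7
r[n]    0    1    2    5    6    9   11   14

14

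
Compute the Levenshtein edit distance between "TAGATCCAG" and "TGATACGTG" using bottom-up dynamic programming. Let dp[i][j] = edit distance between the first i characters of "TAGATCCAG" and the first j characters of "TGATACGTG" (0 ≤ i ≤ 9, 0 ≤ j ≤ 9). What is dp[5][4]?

   ''  T  G  A  T  A  C  G  T  G
''  0  1  2  3  4  5  6  7  8  9
 T  1  0  1  2  3  4  5  6  7  8
 A  2  1  1  1  2  3  4  5  6  7
 G  3  2  1  2  2  3  4  4  5  6
 A  4  3  2  1  2  2  3  4  5  6
 T  5  4  3  2  1  2  3  4  4  5
 C  6  5  4  3  2  2  2  3  4  5
 C  7  6  5  4  3  3  2  3  4  5
 A  8  7  6  5  4  3  3  3  4  5
 G  9  8  7  6  5  4  4  3  4  4

1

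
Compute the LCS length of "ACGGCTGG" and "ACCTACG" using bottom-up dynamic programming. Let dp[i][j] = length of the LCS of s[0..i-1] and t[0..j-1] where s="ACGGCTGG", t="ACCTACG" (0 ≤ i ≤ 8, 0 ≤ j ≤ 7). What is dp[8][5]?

4

   ''  A  C  C  T  A  C  G
''  0  0  0  0  0  0  0  0
 A  0  1  1  1  1  1  1  1
 C  0  1  2  2  2  2  2  2
 G  0  1  2  2  2  2  2  3
 G  0  1  2  2  2  2  2  3
 C  0  1  2  3  3  3  3  3
 T  0  1  2  3  4  4  4  4
 G  0  1  2  3  4  4  4  5
 G  0  1  2  3  4  4  4  5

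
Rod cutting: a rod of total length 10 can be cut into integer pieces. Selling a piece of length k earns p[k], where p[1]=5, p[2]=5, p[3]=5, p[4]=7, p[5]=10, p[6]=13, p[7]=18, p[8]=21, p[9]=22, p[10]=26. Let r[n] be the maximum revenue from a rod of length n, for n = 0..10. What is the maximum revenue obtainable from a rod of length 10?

50

   n    0    1    2    3    4    5    6    7    8    9   10
r[n]    0    5   10   15   20   25   30   35   40   45   50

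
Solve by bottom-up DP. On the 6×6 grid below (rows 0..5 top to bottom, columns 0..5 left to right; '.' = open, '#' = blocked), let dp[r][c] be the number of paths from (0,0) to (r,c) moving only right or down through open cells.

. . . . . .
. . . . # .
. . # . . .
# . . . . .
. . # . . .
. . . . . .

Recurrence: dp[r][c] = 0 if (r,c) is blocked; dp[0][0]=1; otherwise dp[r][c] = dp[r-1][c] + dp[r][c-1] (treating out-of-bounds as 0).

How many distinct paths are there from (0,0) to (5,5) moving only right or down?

r\c   0   1   2   3   4   5
  0   1   1   1   1   1   1
  1   1   2   3   4   0   1
  2   1   3   0   4   4   5
  3   0   3   3   7  11  16
  4   0   3   0   7  18  34
  5   0   3   3  10  28  62

62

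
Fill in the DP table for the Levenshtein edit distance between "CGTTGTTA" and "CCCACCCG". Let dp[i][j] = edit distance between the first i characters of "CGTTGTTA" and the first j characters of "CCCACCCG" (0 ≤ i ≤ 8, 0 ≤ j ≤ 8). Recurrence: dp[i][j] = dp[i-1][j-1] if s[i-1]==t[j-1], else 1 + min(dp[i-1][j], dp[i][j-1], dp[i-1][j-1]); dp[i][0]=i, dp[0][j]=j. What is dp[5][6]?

   ''  C  C  C  A  C  C  C  G
''  0  1  2  3  4  5  6  7  8
 C  1  0  1  2  3  4  5  6  7
 G  2  1  1  2  3  4  5  6  6
 T  3  2  2  2  3  4  5  6  7
 T  4  3  3  3  3  4  5  6  7
 G  5  4  4  4  4  4  5  6  6
 T  6  5  5  5  5  5  5  6  7
 T  7  6  6  6  6  6  6  6  7
 A  8  7  7  7  6  7  7  7  7

5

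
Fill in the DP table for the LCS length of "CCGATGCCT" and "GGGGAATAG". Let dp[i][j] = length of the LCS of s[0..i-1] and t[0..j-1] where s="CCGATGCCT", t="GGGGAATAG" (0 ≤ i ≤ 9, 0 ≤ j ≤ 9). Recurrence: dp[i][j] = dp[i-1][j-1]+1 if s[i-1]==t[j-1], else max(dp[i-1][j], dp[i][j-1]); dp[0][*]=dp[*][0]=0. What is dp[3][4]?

   ''  G  G  G  G  A  A  T  A  G
''  0  0  0  0  0  0  0  0  0  0
 C  0  0  0  0  0  0  0  0  0  0
 C  0  0  0  0  0  0  0  0  0  0
 G  0  1  1  1  1  1  1  1  1  1
 A  0  1  1  1  1  2  2  2  2  2
 T  0  1  1  1  1  2  2  3  3  3
 G  0  1  2  2  2  2  2  3  3  4
 C  0  1  2  2  2  2  2  3  3  4
 C  0  1  2  2  2  2  2  3  3  4
 T  0  1  2  2  2  2  2  3  3  4

1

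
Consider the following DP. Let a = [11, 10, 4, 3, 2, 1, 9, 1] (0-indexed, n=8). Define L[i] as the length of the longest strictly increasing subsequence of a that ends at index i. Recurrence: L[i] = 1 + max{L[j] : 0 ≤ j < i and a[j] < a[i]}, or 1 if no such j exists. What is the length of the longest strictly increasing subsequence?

   i    0    1    2    3    4    5    6    7
a[i]   11   10    4    3    2    1    9    1
L[i]    1    1    1    1    1    1    2    1

2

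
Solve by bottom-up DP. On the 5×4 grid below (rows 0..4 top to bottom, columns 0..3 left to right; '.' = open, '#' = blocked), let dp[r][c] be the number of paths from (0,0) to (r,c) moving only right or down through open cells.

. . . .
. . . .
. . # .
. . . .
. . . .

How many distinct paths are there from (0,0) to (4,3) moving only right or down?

17

r\c   0   1   2   3
  0   1   1   1   1
  1   1   2   3   4
  2   1   3   0   4
  3   1   4   4   8
  4   1   5   9  17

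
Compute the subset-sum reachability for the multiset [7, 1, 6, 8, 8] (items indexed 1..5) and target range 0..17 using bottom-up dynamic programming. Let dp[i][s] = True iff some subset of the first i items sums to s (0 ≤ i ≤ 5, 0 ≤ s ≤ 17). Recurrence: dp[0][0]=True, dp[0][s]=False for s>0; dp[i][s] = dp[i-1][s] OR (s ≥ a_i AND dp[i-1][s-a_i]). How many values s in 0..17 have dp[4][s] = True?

10

i\s   0   1   2   3   4   5   6   7   8   9  10  11  12  13  14  15  16  17
  0   T   F   F   F   F   F   F   F   F   F   F   F   F   F   F   F   F   F
  1   T   F   F   F   F   F   F   T   F   F   F   F   F   F   F   F   F   F
  2   T   T   F   F   F   F   F   T   T   F   F   F   F   F   F   F   F   F
  3   T   T   F   F   F   F   T   T   T   F   F   F   F   T   T   F   F   F
  4   T   T   F   F   F   F   T   T   T   T   F   F   F   T   T   T   T   F
  5   T   T   F   F   F   F   T   T   T   T   F   F   F   T   T   T   T   T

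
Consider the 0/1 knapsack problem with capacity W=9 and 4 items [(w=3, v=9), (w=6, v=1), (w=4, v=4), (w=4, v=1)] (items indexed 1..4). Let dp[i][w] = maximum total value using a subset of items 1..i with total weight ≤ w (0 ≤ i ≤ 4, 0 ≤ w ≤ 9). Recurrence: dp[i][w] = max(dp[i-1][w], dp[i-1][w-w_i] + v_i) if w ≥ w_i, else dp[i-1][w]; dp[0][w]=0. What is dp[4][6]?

i\w   0   1   2   3   4   5   6   7   8   9
  0   0   0   0   0   0   0   0   0   0   0
  1   0   0   0   9   9   9   9   9   9   9
  2   0   0   0   9   9   9   9   9   9  10
  3   0   0   0   9   9   9   9  13  13  13
  4   0   0   0   9   9   9   9  13  13  13

9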